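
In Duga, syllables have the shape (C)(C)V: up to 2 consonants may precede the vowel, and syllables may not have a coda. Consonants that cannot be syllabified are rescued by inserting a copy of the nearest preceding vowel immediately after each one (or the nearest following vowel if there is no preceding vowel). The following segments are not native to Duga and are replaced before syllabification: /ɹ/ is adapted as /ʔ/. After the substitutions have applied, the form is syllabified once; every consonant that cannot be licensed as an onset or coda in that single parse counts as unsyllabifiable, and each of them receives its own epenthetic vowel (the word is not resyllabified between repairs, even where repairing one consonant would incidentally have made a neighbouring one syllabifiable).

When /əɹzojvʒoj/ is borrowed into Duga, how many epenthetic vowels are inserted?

After substitution the input is /əʔzojvʒoj/.
The unsyllabifiable consonants are /j/, /j/; each receives one epenthetic vowel.

2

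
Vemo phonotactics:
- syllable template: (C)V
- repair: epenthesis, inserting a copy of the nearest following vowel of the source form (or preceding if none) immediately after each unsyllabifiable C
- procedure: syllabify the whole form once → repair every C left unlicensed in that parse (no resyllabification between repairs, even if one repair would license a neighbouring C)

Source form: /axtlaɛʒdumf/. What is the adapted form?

The consonants /x/, /t/, /ʒ/, /m/, /f/ cannot be parsed into a legal (C)V syllable (no codas are permitted; onsets are limited to one consonant).
Each unlicensed consonant becomes the onset of a new syllable: /x/ → /xa/, /t/ → /ta/, /ʒ/ → /ʒu/, /m/ → /mu/, /f/ → /fu/.

axatalaɛʒudumufu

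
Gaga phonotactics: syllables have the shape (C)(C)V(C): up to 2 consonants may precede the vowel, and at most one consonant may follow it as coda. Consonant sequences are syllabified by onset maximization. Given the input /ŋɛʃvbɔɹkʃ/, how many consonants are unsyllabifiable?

2

Under (C)(C)V(C), the unsyllabifiable consonants are /k/, /ʃ/ (at most one coda consonant is licensed; onsets may contain at most 2 consonants).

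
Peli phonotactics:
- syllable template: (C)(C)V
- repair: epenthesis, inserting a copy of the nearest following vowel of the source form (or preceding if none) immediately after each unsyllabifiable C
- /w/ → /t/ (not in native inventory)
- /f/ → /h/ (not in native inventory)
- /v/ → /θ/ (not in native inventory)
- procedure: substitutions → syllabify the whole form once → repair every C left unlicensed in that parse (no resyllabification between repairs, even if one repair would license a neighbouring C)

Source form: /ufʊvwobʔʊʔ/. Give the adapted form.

Substitution: /f/ → /h/, /v/ → /θ/, /w/ → /t/, giving /uhʊθtobʔʊʔ/.
Under (C)(C)V, the unsyllabifiable consonants are /ʔ/ (no codas are permitted; onsets may contain at most 2 consonants).
Epenthesis after each stranded consonant: /ʔ/ → /ʔʊ/.

uhʊθtobʔʊʔʊ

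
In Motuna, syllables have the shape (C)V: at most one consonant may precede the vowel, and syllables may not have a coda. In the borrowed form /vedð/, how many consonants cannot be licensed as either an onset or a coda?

Syllabifying with onset maximization leaves /d/, /ð/ stranded (no codas are permitted; onsets are limited to one consonant).

2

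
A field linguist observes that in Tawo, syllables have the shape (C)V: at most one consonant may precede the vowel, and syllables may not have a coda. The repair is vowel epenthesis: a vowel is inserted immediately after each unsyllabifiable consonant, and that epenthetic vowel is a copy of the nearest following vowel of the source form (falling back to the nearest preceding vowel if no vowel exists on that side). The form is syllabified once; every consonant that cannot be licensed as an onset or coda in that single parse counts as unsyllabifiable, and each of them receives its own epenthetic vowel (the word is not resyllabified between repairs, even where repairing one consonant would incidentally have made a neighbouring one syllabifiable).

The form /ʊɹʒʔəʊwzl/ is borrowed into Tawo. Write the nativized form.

Syllabifying with onset maximization leaves /ɹ/, /ʒ/, /w/, /z/, /l/ stranded (no codas are permitted; onsets are limited to one consonant).
Epenthesis after each stranded consonant: /ɹ/ → /ɹə/, /ʒ/ → /ʒə/, /w/ → /wʊ/, /z/ → /zʊ/, /l/ → /lʊ/.

ʊɹəʒəʔəʊwʊzʊlʊ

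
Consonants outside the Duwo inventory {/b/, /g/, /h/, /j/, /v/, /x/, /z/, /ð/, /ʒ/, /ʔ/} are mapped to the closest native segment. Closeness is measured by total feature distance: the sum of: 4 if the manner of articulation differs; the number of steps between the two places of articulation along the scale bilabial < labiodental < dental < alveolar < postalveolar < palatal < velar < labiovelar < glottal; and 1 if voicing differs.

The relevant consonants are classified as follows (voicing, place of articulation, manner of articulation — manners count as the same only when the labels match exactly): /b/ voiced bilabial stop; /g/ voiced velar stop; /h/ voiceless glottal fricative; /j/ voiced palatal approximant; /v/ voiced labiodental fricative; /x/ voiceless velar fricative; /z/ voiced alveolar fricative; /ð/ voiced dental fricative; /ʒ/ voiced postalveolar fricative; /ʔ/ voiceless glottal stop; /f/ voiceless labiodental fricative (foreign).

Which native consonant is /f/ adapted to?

/v/ is closest: same manner (fricative), place distance 0 (labiodental→labiodental), voicing differs (+1); total 1. Next closest is /ð/ at distance 2.

v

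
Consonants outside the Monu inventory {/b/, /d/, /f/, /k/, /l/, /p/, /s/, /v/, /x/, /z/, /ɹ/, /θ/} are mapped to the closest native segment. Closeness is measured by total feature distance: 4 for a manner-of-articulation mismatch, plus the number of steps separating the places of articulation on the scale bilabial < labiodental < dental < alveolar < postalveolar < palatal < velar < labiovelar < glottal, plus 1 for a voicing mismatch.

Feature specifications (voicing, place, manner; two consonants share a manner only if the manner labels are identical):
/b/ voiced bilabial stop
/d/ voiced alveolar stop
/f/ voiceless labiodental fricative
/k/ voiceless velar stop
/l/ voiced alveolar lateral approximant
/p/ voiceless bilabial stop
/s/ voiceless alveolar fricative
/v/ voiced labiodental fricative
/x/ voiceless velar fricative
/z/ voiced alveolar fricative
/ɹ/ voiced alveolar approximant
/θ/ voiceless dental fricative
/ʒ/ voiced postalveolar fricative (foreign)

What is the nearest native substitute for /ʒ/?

/z/ is closest: same manner (fricative), place distance 1 (postalveolar→alveolar), same voicing; total 1. Next closest is /s/ at distance 2.

z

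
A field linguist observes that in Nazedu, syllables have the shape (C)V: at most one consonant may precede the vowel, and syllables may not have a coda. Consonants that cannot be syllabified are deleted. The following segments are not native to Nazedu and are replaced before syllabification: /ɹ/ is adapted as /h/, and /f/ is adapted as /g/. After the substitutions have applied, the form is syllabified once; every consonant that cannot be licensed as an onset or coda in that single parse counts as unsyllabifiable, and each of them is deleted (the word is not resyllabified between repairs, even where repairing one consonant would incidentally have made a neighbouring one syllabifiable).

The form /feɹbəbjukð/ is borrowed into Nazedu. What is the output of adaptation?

Substitution: /f/ → /g/, /ɹ/ → /h/, giving /gehbəbjukð/.
The consonants /h/, /b/, /k/, /ð/ cannot be parsed into a legal (C)V syllable (no codas are permitted; onsets are limited to one consonant).
Each unlicensed consonant is deleted: /h/, /b/, /k/, /ð/.

gebəju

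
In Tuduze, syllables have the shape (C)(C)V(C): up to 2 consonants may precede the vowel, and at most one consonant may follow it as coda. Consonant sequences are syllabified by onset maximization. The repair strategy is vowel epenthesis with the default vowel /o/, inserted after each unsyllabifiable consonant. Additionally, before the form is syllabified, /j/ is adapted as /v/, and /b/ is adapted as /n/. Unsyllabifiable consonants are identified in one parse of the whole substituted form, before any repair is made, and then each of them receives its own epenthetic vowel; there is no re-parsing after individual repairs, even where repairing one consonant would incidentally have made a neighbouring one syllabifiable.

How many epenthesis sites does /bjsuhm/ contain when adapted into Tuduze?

After substitution the input is /nvsuhm/.
The unsyllabifiable consonants are /n/, /m/; each receives one epenthetic vowel.

2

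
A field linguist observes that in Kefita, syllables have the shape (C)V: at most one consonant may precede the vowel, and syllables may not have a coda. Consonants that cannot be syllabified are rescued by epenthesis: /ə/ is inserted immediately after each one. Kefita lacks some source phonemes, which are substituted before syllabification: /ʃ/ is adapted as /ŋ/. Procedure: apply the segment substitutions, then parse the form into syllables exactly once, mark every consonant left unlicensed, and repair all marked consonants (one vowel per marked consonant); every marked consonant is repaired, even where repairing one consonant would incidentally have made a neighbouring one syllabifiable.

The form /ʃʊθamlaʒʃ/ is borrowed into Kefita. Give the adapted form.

Substitution: /ʃ/ → /ŋ/, giving /ŋʊθamlaʒŋ/.
Under (C)V, the unsyllabifiable consonants are /m/, /ʒ/, /ŋ/ (no codas are permitted; onsets are limited to one consonant).
Inserting the epenthetic vowel yields /m/ → /mə/, /ʒ/ → /ʒə/, /ŋ/ → /ŋə/.

ŋʊθaməlaʒəŋə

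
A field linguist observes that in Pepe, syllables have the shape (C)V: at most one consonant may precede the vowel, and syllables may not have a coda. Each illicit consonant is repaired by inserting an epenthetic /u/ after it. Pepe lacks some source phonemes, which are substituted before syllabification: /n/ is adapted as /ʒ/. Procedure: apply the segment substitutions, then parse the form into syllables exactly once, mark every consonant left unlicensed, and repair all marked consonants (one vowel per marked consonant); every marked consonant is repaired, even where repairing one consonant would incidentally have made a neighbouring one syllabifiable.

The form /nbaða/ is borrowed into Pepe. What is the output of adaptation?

ʒubaða

Substitution: /n/ → /ʒ/, giving /ʒbaða/.
Under (C)V, the unsyllabifiable consonants are /ʒ/ (no codas are permitted; onsets are limited to one consonant).
Epenthesis after each stranded consonant: /ʒ/ → /ʒu/.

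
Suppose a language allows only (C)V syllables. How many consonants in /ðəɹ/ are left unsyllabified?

The consonants /ɹ/ cannot be parsed into a legal (C)V syllable (no codas are permitted; onsets are limited to one consonant).

1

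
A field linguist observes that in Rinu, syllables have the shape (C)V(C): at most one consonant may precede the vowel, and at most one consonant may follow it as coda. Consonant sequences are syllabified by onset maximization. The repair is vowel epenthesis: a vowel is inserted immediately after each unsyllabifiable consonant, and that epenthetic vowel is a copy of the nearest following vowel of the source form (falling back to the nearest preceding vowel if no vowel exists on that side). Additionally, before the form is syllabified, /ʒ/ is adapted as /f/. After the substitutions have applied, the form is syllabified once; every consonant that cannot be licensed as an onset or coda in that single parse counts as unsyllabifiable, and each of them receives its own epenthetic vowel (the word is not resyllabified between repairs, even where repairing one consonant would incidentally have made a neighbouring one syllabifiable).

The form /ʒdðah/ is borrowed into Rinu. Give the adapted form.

fadaðah

Substitution: /ʒ/ → /f/, giving /fdðah/.
Under (C)V(C), the unsyllabifiable consonants are /f/, /d/ (at most one coda consonant is licensed; onsets are limited to one consonant).
Inserting the epenthetic vowel yields /f/ → /fa/, /d/ → /da/.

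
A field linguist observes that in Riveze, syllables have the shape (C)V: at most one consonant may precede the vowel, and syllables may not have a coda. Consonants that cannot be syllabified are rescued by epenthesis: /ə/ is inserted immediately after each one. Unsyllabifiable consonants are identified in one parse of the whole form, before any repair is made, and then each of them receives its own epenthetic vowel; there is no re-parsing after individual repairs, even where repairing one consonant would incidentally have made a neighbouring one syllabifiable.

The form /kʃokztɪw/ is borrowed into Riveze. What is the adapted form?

The consonants /k/, /k/, /z/, /w/ cannot be parsed into a legal (C)V syllable (no codas are permitted; onsets are limited to one consonant).
Epenthesis after each stranded consonant: /k/ → /kə/, /k/ → /kə/, /z/ → /zə/, /w/ → /wə/.

kəʃokəzətɪwə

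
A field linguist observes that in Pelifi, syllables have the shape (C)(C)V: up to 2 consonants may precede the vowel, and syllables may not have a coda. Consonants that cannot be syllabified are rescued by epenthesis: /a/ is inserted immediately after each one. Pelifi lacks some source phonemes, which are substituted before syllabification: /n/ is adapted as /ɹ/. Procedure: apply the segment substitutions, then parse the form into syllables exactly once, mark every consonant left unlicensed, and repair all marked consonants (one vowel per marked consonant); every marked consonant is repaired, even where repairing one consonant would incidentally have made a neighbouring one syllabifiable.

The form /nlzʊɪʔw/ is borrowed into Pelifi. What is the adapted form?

ɹalzʊɪʔawa

Substitution: /n/ → /ɹ/, giving /ɹlzʊɪʔw/.
The consonants /ɹ/, /ʔ/, /w/ cannot be parsed into a legal (C)(C)V syllable (no codas are permitted; onsets may contain at most 2 consonants).
Each unlicensed consonant becomes the onset of a new syllable: /ɹ/ → /ɹa/, /ʔ/ → /ʔa/, /w/ → /wa/.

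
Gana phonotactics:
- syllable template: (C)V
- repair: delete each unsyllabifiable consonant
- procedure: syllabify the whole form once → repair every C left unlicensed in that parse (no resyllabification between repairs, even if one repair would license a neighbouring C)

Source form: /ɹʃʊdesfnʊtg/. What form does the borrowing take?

ʃʊdenʊ

The consonants /ɹ/, /s/, /f/, /t/, /g/ cannot be parsed into a legal (C)V syllable (no codas are permitted; onsets are limited to one consonant).
Deletion applies to /ɹ/, /s/, /f/, /t/, /g/.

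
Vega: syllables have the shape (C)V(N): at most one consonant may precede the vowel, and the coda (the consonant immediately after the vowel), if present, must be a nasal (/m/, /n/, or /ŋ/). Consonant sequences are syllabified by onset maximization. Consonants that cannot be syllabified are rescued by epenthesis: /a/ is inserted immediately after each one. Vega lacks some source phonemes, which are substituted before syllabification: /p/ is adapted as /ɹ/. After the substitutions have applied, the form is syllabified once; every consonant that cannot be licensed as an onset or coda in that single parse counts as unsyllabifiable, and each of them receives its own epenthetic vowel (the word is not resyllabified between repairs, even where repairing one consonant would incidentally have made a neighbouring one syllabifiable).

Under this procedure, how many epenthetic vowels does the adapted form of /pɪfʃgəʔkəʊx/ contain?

After substitution the input is /ɹɪfʃgəʔkəʊx/.
The unsyllabifiable consonants are /f/, /ʃ/, /ʔ/, /x/; each receives one epenthetic vowel.

4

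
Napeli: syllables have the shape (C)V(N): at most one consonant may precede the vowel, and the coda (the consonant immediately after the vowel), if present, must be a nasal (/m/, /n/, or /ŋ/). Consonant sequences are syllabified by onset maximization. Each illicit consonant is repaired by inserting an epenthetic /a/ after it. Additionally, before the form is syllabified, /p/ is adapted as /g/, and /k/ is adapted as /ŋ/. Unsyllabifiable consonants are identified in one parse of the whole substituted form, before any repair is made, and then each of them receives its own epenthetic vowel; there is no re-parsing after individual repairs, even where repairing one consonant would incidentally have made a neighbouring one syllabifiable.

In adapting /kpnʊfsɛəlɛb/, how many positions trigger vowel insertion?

4

After substitution the input is /ŋgnʊfsɛəlɛb/.
The unsyllabifiable consonants are /ŋ/, /g/, /f/, /b/; each receives one epenthetic vowel.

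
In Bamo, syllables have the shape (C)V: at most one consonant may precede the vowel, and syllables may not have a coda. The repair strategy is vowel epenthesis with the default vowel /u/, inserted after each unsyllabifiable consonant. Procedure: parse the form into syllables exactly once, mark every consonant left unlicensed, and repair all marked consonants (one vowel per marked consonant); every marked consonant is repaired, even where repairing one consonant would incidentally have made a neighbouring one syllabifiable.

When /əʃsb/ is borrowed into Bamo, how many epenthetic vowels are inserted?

The unsyllabifiable consonants are /ʃ/, /s/, /b/; each receives one epenthetic vowel.

3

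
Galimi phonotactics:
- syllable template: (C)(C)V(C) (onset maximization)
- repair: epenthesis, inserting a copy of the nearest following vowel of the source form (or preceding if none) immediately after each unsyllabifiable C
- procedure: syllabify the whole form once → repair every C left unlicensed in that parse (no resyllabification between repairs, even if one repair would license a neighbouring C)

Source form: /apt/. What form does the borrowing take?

apta

Syllabifying with onset maximization leaves /t/ stranded (at most one coda consonant is licensed; onsets may contain at most 2 consonants).
Inserting the epenthetic vowel yields /t/ → /ta/.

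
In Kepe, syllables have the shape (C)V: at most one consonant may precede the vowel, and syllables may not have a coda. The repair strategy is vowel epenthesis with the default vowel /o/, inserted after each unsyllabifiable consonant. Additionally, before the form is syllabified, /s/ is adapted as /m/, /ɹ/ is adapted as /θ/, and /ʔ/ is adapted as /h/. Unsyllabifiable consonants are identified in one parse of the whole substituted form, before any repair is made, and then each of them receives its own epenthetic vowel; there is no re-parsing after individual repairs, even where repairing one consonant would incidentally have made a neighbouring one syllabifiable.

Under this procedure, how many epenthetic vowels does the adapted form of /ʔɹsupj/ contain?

After substitution the input is /hθmupj/.
The unsyllabifiable consonants are /h/, /θ/, /p/, /j/; each receives one epenthetic vowel.

4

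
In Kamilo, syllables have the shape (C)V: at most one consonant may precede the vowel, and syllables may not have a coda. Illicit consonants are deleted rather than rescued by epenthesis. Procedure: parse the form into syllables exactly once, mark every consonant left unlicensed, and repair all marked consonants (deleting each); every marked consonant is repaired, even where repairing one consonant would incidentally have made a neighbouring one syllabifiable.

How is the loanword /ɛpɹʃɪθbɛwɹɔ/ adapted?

ɛʃɪbɛɹɔ

Syllabifying with onset maximization leaves /p/, /ɹ/, /θ/, /w/ stranded (no codas are permitted; onsets are limited to one consonant).
Each unlicensed consonant is deleted: /p/, /ɹ/, /θ/, /w/.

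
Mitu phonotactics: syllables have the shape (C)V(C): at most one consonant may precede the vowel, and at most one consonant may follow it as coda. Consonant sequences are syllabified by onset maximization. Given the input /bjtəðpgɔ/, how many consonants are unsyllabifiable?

3

Syllabifying with onset maximization leaves /b/, /j/, /p/ stranded (at most one coda consonant is licensed; onsets are limited to one consonant).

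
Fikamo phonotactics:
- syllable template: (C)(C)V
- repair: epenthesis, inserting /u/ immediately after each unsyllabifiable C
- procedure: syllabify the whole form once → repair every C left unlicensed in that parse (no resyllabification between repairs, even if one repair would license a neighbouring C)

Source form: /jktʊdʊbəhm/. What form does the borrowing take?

juktʊdʊbəhumu

Syllabifying with onset maximization leaves /j/, /h/, /m/ stranded (no codas are permitted; onsets may contain at most 2 consonants).
Each unlicensed consonant becomes the onset of a new syllable: /j/ → /ju/, /h/ → /hu/, /m/ → /mu/.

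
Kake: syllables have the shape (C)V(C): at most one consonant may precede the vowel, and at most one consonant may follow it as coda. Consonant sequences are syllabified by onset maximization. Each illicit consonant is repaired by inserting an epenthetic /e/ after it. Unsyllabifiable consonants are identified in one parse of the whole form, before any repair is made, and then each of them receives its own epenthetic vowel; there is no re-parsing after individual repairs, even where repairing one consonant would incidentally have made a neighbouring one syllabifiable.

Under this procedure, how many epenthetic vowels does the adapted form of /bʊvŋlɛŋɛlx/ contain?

2

The unsyllabifiable consonants are /ŋ/, /x/; each receives one epenthetic vowel.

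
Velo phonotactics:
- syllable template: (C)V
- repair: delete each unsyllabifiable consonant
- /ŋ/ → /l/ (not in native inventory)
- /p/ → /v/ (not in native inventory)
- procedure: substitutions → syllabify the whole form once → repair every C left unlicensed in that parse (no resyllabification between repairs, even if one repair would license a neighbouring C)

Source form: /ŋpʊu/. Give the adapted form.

Substitution: /ŋ/ → /l/, /p/ → /v/, giving /lvʊu/.
The consonants /l/ cannot be parsed into a legal (C)V syllable (no codas are permitted; onsets are limited to one consonant).
Deletion applies to /l/.

vʊu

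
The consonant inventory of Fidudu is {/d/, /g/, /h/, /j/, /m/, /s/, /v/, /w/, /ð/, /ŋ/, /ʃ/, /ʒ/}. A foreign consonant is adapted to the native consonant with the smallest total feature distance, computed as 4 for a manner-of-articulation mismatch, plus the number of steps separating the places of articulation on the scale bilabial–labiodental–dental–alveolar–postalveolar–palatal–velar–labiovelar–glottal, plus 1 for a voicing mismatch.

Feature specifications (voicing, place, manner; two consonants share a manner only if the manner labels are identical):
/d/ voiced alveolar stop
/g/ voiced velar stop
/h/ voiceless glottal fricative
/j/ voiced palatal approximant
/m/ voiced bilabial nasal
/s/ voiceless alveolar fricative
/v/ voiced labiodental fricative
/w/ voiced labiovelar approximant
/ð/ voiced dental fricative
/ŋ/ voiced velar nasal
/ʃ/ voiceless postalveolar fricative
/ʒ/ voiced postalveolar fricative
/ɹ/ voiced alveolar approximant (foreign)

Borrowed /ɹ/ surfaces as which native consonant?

/j/ is closest: same manner (approximant), place distance 2 (alveolar→palatal), same voicing; total 2. Next closest is /d/ at distance 4.

j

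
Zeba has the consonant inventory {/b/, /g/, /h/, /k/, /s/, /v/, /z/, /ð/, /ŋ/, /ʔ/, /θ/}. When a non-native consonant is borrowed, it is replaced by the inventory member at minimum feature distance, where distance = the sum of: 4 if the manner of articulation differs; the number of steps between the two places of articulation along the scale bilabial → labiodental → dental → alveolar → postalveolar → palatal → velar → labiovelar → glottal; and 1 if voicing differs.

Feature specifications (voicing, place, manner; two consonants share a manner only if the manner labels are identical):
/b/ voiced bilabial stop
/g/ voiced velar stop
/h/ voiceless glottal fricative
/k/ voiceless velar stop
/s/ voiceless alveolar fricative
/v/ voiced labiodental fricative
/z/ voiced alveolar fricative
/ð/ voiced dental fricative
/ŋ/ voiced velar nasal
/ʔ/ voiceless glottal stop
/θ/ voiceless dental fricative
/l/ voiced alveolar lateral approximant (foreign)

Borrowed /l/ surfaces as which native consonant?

/z/ is closest: manner differs (lateral approximant→fricative, +4), place distance 0 (alveolar→alveolar), same voicing; total 4. Next closest is /s/ at distance 5.

z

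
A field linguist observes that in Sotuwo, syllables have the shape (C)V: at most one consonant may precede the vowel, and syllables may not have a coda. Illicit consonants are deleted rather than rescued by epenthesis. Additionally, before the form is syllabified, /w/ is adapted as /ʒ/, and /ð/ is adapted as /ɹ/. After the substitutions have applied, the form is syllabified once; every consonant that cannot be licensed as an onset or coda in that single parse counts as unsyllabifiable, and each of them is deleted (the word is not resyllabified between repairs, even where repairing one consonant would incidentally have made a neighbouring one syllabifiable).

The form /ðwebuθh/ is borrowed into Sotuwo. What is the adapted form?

Substitution: /ð/ → /ɹ/, /w/ → /ʒ/, giving /ɹʒebuθh/.
Syllabifying with onset maximization leaves /ɹ/, /θ/, /h/ stranded (no codas are permitted; onsets are limited to one consonant).
Deleting the stranded consonants removes /ɹ/, /θ/, /h/.

ʒebu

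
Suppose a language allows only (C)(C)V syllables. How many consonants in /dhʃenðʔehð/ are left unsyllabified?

Under (C)(C)V, the unsyllabifiable consonants are /d/, /n/, /h/, /ð/ (no codas are permitted; onsets may contain at most 2 consonants).

4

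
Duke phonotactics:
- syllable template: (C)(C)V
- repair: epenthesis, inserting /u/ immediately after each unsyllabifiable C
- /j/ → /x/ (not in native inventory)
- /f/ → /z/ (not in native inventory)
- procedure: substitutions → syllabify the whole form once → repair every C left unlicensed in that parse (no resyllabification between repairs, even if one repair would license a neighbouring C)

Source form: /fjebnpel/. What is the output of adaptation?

Substitution: /f/ → /z/, /j/ → /x/, giving /zxebnpel/.
The consonants /b/, /l/ cannot be parsed into a legal (C)(C)V syllable (no codas are permitted; onsets may contain at most 2 consonants).
Inserting the epenthetic vowel yields /b/ → /bu/, /l/ → /lu/.

zxebunpelu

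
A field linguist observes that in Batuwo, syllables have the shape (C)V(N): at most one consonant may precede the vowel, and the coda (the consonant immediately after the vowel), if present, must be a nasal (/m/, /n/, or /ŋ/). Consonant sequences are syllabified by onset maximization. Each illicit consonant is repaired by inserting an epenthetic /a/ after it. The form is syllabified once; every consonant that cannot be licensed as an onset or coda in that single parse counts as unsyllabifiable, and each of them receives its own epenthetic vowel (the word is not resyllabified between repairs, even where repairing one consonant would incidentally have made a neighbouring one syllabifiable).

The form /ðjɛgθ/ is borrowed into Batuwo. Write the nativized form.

The consonants /ð/, /g/, /θ/ cannot be parsed into a legal (C)V(N) syllable (only a nasal (/m/, /n/, or /ŋ/) is licensed in coda position; onsets are limited to one consonant).
Inserting the epenthetic vowel yields /ð/ → /ða/, /g/ → /ga/, /θ/ → /θa/.

ðajɛgaθa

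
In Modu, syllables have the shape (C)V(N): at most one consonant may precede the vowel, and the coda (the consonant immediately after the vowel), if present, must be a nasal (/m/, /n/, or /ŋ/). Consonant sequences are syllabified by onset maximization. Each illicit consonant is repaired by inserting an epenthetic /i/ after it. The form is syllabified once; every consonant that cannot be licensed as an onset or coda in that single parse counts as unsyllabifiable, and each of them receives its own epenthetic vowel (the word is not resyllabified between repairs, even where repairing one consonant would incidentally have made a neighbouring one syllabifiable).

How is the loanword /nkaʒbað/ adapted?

nikaʒibaði

The consonants /n/, /ʒ/, /ð/ cannot be parsed into a legal (C)V(N) syllable (only a nasal (/m/, /n/, or /ŋ/) is licensed in coda position; onsets are limited to one consonant).
Epenthesis after each stranded consonant: /n/ → /ni/, /ʒ/ → /ʒi/, /ð/ → /ði/.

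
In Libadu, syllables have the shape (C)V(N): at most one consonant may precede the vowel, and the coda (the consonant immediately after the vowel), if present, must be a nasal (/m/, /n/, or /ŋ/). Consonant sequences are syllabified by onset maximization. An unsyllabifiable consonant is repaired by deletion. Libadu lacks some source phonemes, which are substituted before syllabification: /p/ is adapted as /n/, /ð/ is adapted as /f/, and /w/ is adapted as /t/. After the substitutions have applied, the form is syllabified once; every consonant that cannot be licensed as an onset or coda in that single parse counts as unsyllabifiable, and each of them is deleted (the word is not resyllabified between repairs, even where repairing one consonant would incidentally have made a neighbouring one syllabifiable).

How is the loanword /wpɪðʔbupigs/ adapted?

Substitution: /w/ → /t/, /p/ → /n/, /ð/ → /f/, giving /tnɪfʔbunigs/.
Syllabifying with onset maximization leaves /t/, /f/, /ʔ/, /g/, /s/ stranded (only a nasal (/m/, /n/, or /ŋ/) is licensed in coda position; onsets are limited to one consonant).
Deleting the stranded consonants removes /t/, /f/, /ʔ/, /g/, /s/.

nɪbuni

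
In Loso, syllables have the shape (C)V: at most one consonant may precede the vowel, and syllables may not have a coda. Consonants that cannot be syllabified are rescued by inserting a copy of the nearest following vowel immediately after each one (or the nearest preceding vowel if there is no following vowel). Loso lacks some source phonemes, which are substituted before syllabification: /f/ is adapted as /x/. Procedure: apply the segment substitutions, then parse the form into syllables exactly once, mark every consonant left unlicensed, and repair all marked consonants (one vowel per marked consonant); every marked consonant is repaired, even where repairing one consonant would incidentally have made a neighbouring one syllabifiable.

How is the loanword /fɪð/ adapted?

xɪðɪ

Substitution: /f/ → /x/, giving /xɪð/.
Under (C)V, the unsyllabifiable consonants are /ð/ (no codas are permitted; onsets are limited to one consonant).
Epenthesis after each stranded consonant: /ð/ → /ðɪ/.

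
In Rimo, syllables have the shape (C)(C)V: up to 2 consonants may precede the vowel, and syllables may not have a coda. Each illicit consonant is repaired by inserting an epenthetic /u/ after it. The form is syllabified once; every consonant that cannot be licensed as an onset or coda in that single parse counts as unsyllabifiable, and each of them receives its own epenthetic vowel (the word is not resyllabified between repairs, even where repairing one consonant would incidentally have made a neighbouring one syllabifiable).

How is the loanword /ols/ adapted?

olusu

Under (C)(C)V, the unsyllabifiable consonants are /l/, /s/ (no codas are permitted; onsets may contain at most 2 consonants).
Each unlicensed consonant becomes the onset of a new syllable: /l/ → /lu/, /s/ → /su/.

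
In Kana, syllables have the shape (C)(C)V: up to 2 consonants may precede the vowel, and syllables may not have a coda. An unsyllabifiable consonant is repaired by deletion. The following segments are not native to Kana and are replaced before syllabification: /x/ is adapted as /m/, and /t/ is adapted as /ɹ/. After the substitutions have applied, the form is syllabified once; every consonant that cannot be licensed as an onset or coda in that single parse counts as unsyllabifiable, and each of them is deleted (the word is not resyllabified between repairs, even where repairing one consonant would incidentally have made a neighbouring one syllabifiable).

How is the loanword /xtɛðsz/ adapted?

Substitution: /x/ → /m/, /t/ → /ɹ/, giving /mɹɛðsz/.
Under (C)(C)V, the unsyllabifiable consonants are /ð/, /s/, /z/ (no codas are permitted; onsets may contain at most 2 consonants).
Each unlicensed consonant is deleted: /ð/, /s/, /z/.

mɹɛ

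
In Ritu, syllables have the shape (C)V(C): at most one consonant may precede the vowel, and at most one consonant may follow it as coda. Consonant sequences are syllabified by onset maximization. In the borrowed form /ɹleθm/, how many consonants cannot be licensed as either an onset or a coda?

Syllabifying with onset maximization leaves /ɹ/, /m/ stranded (at most one coda consonant is licensed; onsets are limited to one consonant).

2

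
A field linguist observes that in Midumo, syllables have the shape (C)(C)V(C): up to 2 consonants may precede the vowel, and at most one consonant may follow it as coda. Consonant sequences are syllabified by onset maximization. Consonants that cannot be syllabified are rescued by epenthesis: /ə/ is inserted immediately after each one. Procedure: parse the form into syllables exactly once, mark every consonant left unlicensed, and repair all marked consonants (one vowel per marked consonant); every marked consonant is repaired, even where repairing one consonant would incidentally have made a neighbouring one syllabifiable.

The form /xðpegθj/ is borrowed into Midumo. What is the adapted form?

xəðpegθəjə

Syllabifying with onset maximization leaves /x/, /θ/, /j/ stranded (at most one coda consonant is licensed; onsets may contain at most 2 consonants).
Each unlicensed consonant becomes the onset of a new syllable: /x/ → /xə/, /θ/ → /θə/, /j/ → /jə/.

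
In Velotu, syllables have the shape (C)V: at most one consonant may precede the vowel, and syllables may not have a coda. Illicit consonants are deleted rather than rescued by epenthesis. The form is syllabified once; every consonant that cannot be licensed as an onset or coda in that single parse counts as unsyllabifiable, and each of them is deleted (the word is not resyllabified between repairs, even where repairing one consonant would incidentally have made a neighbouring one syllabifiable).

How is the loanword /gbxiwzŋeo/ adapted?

xiŋeo

The consonants /g/, /b/, /w/, /z/ cannot be parsed into a legal (C)V syllable (no codas are permitted; onsets are limited to one consonant).
Deleting the stranded consonants removes /g/, /b/, /w/, /z/.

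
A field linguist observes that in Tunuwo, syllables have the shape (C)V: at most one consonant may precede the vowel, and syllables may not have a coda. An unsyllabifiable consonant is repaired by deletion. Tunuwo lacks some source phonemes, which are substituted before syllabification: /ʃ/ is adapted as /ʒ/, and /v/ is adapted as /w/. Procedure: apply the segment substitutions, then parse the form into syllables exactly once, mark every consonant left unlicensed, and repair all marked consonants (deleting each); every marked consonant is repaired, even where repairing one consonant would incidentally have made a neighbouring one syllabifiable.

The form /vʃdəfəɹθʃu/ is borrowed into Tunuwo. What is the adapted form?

dəfəʒu

Substitution: /v/ → /w/, /ʃ/ → /ʒ/, giving /wʒdəfəɹθʒu/.
Syllabifying with onset maximization leaves /w/, /ʒ/, /ɹ/, /θ/ stranded (no codas are permitted; onsets are limited to one consonant).
Deleting the stranded consonants removes /w/, /ʒ/, /ɹ/, /θ/.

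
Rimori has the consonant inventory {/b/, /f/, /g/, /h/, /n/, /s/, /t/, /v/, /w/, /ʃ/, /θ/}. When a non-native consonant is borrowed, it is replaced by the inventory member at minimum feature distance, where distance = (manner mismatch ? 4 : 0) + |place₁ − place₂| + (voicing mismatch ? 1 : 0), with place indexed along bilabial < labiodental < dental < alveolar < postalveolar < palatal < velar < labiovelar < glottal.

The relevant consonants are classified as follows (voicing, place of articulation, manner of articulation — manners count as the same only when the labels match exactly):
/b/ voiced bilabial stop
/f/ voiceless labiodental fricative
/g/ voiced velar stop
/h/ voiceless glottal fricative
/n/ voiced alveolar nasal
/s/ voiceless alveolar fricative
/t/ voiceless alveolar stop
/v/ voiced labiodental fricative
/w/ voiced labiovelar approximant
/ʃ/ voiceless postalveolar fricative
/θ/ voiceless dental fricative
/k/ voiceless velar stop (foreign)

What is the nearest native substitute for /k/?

/g/ is closest: same manner (stop), place distance 0 (velar→velar), voicing differs (+1); total 1. Next closest is /t/ at distance 3.

g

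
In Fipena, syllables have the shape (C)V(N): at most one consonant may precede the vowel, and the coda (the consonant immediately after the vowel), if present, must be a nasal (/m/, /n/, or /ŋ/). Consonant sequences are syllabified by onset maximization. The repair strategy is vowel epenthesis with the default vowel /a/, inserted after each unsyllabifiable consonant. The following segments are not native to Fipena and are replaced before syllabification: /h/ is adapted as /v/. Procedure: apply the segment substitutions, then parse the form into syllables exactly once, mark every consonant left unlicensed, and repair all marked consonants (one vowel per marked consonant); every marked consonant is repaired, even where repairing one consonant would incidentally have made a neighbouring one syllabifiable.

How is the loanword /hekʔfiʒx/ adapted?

vekaʔafiʒaxa

Substitution: /h/ → /v/, giving /vekʔfiʒx/.
Syllabifying with onset maximization leaves /k/, /ʔ/, /ʒ/, /x/ stranded (only a nasal (/m/, /n/, or /ŋ/) is licensed in coda position; onsets are limited to one consonant).
Inserting the epenthetic vowel yields /k/ → /ka/, /ʔ/ → /ʔa/, /ʒ/ → /ʒa/, /x/ → /xa/.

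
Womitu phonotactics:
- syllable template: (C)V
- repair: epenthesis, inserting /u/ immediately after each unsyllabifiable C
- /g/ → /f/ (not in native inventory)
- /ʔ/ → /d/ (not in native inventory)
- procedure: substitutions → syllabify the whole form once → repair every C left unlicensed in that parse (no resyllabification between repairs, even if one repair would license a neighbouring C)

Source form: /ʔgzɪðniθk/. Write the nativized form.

dufuzɪðuniθuku

Substitution: /ʔ/ → /d/, /g/ → /f/, giving /dfzɪðniθk/.
Syllabifying with onset maximization leaves /d/, /f/, /ð/, /θ/, /k/ stranded (no codas are permitted; onsets are limited to one consonant).
Epenthesis after each stranded consonant: /d/ → /du/, /f/ → /fu/, /ð/ → /ðu/, /θ/ → /θu/, /k/ → /ku/.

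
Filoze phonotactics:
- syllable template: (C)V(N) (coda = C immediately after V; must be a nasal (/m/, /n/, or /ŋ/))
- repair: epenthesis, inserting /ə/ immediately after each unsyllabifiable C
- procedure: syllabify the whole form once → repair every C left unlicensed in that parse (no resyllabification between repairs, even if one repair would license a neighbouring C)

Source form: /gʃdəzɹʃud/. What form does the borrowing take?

Syllabifying with onset maximization leaves /g/, /ʃ/, /z/, /ɹ/, /d/ stranded (only a nasal (/m/, /n/, or /ŋ/) is licensed in coda position; onsets are limited to one consonant).
Epenthesis after each stranded consonant: /g/ → /gə/, /ʃ/ → /ʃə/, /z/ → /zə/, /ɹ/ → /ɹə/, /d/ → /də/.

gəʃədəzəɹəʃudə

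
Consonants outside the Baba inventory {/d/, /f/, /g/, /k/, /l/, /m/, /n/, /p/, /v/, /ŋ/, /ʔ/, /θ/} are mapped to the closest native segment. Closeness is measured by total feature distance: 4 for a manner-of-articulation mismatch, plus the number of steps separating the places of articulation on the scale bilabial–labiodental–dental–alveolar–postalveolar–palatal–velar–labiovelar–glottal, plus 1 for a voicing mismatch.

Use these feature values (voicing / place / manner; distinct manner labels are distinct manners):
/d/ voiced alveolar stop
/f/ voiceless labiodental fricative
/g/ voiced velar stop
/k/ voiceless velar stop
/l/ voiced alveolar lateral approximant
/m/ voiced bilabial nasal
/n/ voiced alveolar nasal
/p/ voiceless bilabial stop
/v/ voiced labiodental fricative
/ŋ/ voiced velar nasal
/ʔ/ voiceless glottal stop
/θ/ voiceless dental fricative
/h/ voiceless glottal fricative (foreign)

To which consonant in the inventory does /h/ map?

ʔ

/ʔ/ is closest: manner differs (fricative→stop, +4), place distance 0 (glottal→glottal), same voicing; total 4. Next closest is /k/ at distance 6.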